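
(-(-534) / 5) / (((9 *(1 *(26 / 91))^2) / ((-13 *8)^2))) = 23584288 / 15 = 1572285.87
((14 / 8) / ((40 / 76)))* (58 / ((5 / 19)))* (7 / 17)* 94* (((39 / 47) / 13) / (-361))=-4263 / 850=-5.02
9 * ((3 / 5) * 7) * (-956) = -180684 / 5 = -36136.80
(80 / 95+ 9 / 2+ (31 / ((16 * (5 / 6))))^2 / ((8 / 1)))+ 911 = 223018731 / 243200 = 917.02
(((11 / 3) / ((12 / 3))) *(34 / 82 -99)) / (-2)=22231 / 492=45.18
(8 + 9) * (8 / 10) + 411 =2123 / 5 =424.60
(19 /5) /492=19 /2460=0.01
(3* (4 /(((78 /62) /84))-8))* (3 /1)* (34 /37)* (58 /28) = 4438.32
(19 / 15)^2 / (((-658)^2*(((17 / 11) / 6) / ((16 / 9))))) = 31768 / 1242065475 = 0.00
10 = 10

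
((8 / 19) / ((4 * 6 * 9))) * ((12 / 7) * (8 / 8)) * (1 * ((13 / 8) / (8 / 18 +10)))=13 / 25004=0.00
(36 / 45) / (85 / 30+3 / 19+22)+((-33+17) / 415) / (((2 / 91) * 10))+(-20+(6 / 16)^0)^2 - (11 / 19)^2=769394030644 / 2134114675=360.52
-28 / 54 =-14 / 27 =-0.52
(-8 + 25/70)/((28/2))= -107/196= -0.55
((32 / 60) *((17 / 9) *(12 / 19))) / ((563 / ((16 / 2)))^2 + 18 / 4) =34816 / 271254735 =0.00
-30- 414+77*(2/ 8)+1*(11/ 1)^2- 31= -1339/ 4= -334.75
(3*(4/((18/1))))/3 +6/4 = 31/18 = 1.72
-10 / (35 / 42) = -12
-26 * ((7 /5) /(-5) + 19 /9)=-10712 /225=-47.61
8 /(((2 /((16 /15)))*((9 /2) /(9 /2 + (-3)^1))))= 64 /45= 1.42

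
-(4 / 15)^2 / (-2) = 8 / 225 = 0.04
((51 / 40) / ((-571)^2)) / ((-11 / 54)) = -1377 / 71729020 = -0.00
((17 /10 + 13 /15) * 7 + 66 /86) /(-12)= -24167 /15480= -1.56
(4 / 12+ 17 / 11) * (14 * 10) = 8680 / 33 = 263.03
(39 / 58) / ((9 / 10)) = 65 / 87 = 0.75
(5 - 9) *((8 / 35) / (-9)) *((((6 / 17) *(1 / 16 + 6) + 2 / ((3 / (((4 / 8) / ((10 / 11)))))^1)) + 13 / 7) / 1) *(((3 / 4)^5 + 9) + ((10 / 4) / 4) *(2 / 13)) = 7741954817 / 1871251200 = 4.14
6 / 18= 1 / 3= 0.33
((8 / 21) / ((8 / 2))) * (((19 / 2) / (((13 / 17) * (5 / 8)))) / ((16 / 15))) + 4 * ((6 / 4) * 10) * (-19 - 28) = -512917 / 182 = -2818.23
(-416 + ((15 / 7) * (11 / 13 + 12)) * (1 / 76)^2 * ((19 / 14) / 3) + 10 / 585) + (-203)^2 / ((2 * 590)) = -391830709931 / 1028270880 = -381.06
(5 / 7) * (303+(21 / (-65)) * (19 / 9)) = 58952 / 273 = 215.94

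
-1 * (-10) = 10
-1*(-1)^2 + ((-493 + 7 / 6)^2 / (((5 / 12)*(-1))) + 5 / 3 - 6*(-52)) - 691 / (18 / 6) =-8707166 / 15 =-580477.73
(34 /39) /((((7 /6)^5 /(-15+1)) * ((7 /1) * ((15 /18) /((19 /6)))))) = -3348864 /1092455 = -3.07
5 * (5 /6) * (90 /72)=125 /24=5.21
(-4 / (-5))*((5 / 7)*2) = 8 / 7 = 1.14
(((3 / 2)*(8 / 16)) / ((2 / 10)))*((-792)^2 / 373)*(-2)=-4704480 / 373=-12612.55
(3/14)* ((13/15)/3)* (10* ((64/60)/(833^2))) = 208/218575035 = 0.00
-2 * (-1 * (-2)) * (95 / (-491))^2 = -36100 / 241081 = -0.15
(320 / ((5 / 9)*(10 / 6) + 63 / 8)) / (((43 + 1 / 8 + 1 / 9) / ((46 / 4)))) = 57231360 / 5917813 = 9.67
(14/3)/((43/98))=1372/129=10.64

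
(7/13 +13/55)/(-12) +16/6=3721/1430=2.60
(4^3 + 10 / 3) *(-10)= -673.33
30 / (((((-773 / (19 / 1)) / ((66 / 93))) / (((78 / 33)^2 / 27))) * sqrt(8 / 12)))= -128440 * sqrt(6) / 2372337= -0.13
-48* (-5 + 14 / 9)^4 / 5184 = -923521 / 708588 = -1.30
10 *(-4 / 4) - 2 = -12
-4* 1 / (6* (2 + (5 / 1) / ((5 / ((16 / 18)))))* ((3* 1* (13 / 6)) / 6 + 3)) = -36 / 637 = -0.06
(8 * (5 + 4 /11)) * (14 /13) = 6608 /143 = 46.21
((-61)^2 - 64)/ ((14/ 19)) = 4963.07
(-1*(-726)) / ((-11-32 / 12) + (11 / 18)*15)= -484 / 3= -161.33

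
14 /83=0.17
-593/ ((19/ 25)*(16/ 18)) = -133425/ 152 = -877.80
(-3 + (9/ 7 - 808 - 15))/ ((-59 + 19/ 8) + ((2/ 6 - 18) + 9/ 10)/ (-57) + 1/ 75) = 197436600/ 13482413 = 14.64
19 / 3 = 6.33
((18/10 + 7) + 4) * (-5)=-64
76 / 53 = 1.43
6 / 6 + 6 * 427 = 2563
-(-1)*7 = 7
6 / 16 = 3 / 8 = 0.38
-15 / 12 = -5 / 4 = -1.25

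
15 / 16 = 0.94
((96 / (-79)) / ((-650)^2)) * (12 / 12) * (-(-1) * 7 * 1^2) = -168 / 8344375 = -0.00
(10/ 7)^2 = 100/ 49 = 2.04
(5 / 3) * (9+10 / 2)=70 / 3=23.33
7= 7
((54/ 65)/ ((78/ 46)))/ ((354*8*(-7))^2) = 23/ 18448743040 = 0.00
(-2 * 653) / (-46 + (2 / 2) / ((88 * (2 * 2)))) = 28.39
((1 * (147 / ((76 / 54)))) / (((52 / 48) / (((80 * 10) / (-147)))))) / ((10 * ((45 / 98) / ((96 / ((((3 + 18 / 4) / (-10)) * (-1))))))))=-3612672 / 247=-14626.20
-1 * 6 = -6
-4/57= -0.07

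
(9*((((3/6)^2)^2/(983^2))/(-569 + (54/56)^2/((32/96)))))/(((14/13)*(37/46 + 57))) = -18837/1140563116260959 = -0.00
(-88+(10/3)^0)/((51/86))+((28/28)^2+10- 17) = -152.71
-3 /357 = -1 /119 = -0.01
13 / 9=1.44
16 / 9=1.78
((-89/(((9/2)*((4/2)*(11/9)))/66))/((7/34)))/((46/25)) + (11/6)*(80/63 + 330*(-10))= -32416880/4347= -7457.30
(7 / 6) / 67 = 0.02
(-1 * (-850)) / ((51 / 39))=650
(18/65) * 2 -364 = -23624/65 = -363.45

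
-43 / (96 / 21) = -301 / 32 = -9.41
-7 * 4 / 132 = -7 / 33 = -0.21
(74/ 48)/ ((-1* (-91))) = 37/ 2184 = 0.02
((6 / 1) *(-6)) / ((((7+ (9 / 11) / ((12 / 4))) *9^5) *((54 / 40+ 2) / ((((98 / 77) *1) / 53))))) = -14 / 23298111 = -0.00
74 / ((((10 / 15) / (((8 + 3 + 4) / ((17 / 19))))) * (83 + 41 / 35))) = 22.11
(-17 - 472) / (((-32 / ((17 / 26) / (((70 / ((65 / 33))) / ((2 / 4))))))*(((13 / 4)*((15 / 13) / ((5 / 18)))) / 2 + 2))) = 2771 / 172480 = 0.02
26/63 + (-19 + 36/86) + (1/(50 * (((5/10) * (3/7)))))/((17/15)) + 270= 58006898/230265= 251.91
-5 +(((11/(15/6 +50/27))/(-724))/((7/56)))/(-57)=-4040429/808165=-5.00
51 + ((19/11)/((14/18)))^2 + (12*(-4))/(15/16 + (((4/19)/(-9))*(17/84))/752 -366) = 163844148325812/2922482582173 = 56.06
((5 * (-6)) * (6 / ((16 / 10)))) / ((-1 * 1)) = 225 / 2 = 112.50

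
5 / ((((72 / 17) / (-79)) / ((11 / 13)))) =-73865 / 936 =-78.92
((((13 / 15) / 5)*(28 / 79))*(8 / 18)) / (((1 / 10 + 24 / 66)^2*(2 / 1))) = 352352 / 5547933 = 0.06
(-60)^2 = 3600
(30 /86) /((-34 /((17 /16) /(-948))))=5 /434816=0.00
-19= -19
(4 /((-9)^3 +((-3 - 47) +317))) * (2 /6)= -2 /693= -0.00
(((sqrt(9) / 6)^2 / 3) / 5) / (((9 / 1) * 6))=1 / 3240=0.00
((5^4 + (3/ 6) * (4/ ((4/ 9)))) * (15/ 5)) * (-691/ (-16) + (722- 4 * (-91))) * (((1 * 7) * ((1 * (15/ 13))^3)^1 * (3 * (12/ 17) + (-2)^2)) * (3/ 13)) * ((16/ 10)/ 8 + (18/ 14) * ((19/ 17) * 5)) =138184094475/ 578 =239072827.81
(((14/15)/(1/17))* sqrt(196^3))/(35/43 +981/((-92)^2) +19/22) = 2614555465984/107702955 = 24275.61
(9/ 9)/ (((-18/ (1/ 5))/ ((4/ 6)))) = -1/ 135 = -0.01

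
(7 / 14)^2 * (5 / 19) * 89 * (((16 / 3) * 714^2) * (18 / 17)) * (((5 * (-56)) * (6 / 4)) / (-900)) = 149460192 / 19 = 7866325.89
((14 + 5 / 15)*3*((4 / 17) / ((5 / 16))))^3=20842283008 / 614125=33938.18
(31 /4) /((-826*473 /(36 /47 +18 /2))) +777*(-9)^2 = 4622799670659 /73451224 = 62937.00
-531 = -531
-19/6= -3.17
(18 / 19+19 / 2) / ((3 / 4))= 794 / 57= 13.93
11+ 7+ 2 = 20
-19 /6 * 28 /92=-133 /138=-0.96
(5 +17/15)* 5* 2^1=184/3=61.33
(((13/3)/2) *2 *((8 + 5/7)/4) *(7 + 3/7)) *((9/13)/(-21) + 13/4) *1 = 928603/4116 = 225.61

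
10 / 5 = 2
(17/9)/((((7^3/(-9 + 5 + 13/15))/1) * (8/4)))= -799/92610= -0.01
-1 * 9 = -9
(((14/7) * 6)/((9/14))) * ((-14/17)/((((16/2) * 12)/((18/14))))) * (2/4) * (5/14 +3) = -47/136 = -0.35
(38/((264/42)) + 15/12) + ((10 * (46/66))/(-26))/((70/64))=7699/1092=7.05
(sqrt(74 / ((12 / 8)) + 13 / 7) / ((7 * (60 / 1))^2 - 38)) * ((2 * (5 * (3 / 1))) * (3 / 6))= 25 * sqrt(903) / 1234534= 0.00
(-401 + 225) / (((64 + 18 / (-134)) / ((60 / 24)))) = -2680 / 389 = -6.89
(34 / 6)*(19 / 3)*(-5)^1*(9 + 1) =-16150 / 9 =-1794.44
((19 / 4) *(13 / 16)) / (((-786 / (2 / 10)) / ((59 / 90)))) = -14573 / 22636800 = -0.00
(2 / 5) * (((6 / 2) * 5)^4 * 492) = 9963000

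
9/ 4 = 2.25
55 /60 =11 /12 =0.92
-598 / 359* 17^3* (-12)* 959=33810204792 / 359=94178843.43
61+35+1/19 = 1825/19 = 96.05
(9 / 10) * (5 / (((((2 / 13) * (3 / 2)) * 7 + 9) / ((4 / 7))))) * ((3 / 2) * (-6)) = -351 / 161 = -2.18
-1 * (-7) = 7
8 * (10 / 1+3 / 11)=904 / 11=82.18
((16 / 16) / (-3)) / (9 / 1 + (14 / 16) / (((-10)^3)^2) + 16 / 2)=-8000000 / 408000021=-0.02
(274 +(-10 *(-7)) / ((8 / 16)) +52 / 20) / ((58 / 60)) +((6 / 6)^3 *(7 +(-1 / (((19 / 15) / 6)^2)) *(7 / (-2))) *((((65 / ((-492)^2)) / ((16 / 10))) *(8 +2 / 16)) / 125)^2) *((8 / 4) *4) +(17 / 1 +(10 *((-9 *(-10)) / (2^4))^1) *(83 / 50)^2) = 4734453521333011193393 / 7851914836800307200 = 602.97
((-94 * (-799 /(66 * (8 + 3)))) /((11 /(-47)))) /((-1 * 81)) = 5.46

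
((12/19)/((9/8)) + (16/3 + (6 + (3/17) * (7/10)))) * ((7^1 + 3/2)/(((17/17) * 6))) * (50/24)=194095/5472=35.47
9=9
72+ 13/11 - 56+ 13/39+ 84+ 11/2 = 7063/66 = 107.02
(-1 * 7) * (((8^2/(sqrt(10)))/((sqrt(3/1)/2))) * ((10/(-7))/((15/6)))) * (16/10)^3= 131072 * sqrt(30)/1875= 382.89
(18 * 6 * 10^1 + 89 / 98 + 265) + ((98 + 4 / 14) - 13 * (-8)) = 151723 / 98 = 1548.19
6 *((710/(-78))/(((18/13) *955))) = -71/1719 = -0.04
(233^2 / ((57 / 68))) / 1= 3691652 / 57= 64765.82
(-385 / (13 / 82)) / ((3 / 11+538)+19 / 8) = -2778160 / 618501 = -4.49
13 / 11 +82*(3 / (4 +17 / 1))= 993 / 77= 12.90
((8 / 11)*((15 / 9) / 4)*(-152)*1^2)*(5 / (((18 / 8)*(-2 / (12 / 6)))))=30400 / 297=102.36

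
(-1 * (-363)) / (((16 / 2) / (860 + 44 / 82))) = 6403683 / 164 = 39046.85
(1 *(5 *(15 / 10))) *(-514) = -3855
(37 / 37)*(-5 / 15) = -1 / 3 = -0.33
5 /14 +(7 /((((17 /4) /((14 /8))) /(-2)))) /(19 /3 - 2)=-3011 /3094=-0.97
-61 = -61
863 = 863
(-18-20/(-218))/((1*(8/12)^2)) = -4392/109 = -40.29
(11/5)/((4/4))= 11/5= 2.20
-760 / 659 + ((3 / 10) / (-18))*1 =-46259 / 39540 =-1.17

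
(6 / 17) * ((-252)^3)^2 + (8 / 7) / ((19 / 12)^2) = 3882931570658765952 / 42959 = 90386917075787.75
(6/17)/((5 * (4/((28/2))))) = 0.25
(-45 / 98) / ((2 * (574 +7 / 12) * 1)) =-27 / 67571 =-0.00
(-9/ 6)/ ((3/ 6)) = -3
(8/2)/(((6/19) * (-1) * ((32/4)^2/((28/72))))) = -133/1728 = -0.08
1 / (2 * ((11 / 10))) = 5 / 11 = 0.45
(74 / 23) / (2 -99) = -74 / 2231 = -0.03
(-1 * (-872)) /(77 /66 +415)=5232 /2497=2.10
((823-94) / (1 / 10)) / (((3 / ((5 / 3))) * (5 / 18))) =14580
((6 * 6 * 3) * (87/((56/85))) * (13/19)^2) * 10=168716925/2527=66765.70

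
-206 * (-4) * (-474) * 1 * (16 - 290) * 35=3745623840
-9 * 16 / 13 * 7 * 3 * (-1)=3024 / 13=232.62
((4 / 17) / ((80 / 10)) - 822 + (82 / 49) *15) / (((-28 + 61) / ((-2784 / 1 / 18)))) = 307999256 / 82467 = 3734.82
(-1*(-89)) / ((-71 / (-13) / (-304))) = -351728 / 71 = -4953.92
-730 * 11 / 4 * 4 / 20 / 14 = -803 / 28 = -28.68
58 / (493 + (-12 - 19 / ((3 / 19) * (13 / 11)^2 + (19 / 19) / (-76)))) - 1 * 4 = -2859566 / 742543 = -3.85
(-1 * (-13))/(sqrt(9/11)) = 13 * sqrt(11)/3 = 14.37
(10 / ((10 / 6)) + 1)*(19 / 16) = 133 / 16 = 8.31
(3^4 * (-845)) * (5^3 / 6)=-2851875 / 2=-1425937.50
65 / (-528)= -65 / 528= -0.12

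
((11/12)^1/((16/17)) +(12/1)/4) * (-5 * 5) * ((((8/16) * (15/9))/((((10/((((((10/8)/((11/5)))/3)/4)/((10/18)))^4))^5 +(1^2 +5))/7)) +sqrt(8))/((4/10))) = -95375 * sqrt(2)/192-39467102656345367431640625/6662593241248421749218917786850745610317255880192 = -702.50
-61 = -61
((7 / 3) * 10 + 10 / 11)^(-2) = 0.00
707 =707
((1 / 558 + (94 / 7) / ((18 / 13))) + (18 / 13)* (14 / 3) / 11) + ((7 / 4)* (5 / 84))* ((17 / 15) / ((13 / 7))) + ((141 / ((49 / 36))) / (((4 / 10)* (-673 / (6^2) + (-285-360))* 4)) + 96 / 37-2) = 99992232373585 / 9217379227056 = 10.85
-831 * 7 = -5817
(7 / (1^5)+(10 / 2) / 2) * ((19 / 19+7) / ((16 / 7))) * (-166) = -11039 / 2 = -5519.50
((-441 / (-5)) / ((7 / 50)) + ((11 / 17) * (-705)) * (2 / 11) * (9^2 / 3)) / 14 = -13680 / 119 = -114.96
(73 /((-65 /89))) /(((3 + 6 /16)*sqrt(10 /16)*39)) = -103952*sqrt(10) /342225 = -0.96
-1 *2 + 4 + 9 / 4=17 / 4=4.25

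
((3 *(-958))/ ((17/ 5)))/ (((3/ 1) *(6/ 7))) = -16765/ 51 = -328.73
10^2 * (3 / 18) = 50 / 3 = 16.67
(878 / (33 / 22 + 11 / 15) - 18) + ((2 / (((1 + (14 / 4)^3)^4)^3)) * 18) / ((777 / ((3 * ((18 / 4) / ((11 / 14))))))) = 441627794635168461744282515389660546 / 1177252416668906140561219646860149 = 375.13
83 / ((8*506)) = 83 / 4048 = 0.02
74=74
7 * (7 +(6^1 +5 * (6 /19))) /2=1939 /38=51.03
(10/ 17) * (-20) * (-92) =18400/ 17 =1082.35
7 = 7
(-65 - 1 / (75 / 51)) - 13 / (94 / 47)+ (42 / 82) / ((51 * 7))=-2515423 / 34850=-72.18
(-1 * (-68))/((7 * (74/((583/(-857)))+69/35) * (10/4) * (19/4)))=-317152/41408657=-0.01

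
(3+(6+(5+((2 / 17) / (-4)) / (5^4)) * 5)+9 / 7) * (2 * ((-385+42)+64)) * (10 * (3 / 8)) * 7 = -878634891 / 1700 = -516844.05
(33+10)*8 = 344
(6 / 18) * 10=10 / 3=3.33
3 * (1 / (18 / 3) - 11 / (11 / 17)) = -101 / 2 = -50.50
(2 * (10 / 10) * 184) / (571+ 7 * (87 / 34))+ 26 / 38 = 498027 / 380437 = 1.31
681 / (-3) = -227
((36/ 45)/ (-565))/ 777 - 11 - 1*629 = -1404816004/ 2195025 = -640.00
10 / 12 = 5 / 6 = 0.83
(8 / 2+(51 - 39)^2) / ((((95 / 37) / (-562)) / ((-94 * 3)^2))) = -244736064288 / 95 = -2576169097.77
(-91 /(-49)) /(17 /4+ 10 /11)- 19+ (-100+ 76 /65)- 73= -19672776 /103285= -190.47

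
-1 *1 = -1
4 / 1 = 4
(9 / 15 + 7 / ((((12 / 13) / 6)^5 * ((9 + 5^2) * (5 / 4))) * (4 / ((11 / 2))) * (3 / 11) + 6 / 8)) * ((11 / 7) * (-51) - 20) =-4692797657077 / 4721847165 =-993.85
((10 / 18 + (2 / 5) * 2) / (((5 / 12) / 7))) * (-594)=-338184 / 25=-13527.36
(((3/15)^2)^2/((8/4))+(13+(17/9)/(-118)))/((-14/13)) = -28010632/2323125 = -12.06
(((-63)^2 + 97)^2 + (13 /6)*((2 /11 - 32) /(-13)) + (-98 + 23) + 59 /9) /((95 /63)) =602993629 /55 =10963520.53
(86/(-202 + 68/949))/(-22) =40807/2107930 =0.02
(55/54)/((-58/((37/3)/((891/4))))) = -185/190269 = -0.00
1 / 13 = 0.08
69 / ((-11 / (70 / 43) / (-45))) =459.51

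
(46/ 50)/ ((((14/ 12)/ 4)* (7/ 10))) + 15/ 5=1839/ 245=7.51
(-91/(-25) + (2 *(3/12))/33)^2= 36372961/2722500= 13.36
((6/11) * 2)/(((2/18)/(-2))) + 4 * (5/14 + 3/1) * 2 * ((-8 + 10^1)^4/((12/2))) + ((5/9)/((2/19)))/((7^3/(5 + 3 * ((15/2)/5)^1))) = 7080559/135828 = 52.13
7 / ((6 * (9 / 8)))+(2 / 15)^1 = 158 / 135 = 1.17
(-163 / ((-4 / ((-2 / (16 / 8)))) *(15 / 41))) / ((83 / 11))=-73513 / 4980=-14.76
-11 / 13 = -0.85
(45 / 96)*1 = 15 / 32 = 0.47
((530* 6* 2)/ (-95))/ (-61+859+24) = -212/ 2603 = -0.08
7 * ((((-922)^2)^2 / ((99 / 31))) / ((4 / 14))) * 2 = 1097694423918064 / 99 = 11087822463818.83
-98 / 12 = -49 / 6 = -8.17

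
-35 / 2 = -17.50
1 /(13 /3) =3 /13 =0.23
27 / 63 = 3 / 7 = 0.43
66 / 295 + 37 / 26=12631 / 7670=1.65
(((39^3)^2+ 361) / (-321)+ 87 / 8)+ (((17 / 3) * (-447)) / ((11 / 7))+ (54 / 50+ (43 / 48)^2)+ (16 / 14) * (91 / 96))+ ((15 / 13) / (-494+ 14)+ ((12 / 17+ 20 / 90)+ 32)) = -18251281751739371 / 1664748800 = -10963384.84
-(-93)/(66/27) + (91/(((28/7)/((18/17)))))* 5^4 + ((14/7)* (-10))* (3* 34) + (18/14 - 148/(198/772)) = 146996576/11781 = 12477.43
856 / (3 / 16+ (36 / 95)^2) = 123606400 / 47811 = 2585.31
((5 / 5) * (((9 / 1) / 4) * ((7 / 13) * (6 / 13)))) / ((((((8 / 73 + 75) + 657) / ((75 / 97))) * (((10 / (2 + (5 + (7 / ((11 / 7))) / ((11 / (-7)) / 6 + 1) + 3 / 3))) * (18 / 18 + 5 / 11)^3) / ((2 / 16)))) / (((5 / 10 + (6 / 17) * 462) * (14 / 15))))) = 155511914618907 / 30258537973940224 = 0.01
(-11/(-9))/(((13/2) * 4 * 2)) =11/468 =0.02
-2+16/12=-2/3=-0.67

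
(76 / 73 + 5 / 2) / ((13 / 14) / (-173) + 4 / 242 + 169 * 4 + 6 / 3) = 75756527 / 14505049411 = 0.01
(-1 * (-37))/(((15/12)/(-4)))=-592/5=-118.40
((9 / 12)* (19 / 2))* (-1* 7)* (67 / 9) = -8911 / 24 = -371.29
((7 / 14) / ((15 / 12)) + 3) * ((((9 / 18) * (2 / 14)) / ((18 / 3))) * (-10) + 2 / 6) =51 / 70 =0.73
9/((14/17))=153/14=10.93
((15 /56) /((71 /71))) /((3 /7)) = 5 /8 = 0.62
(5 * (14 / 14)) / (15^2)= 1 / 45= 0.02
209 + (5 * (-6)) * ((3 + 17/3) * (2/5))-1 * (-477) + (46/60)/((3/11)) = 52633/90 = 584.81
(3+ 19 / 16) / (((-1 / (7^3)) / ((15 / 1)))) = -344715 / 16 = -21544.69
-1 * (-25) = 25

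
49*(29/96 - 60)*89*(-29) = 724793839/96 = 7549935.82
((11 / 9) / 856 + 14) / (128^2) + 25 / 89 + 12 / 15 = 60760944431 / 56168939520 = 1.08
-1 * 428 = -428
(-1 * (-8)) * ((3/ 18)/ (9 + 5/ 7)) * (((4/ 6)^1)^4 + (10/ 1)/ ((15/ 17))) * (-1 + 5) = 26152/ 4131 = 6.33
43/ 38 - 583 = -22111/ 38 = -581.87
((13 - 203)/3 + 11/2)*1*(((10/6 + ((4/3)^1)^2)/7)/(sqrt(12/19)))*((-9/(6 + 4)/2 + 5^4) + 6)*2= -135656527*sqrt(57)/22680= -45158.04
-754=-754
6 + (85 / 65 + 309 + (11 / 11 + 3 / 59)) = 317.36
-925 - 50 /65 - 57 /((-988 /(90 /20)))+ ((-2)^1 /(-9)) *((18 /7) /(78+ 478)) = -93654065 /101192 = -925.51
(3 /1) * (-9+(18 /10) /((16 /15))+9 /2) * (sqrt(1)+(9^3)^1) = -49275 /8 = -6159.38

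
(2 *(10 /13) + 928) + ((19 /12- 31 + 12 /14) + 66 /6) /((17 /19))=16891627 /18564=909.91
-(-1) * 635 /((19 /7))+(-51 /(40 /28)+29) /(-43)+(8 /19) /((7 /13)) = 13433081 /57190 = 234.89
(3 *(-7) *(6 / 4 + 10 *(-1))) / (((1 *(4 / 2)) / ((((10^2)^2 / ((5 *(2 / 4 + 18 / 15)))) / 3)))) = 35000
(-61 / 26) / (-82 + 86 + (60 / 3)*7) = -61 / 3744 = -0.02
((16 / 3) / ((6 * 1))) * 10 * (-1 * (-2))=160 / 9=17.78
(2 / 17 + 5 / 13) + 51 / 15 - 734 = -730.10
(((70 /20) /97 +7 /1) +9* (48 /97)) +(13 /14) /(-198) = 3088133 /268884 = 11.49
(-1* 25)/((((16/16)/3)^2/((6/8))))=-675/4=-168.75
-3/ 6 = -1/ 2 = -0.50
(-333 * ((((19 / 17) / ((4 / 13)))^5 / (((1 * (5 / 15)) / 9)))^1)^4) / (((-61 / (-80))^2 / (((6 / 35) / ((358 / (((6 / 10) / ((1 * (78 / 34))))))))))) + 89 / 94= -1371242027858190788894570891152427702029331813974613472413 / 225008003609900403202442530291769428410368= -6094192232537348.86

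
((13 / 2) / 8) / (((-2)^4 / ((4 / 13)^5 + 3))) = 1114903 / 7311616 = 0.15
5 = 5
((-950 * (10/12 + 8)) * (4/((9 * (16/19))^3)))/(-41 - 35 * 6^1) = 172675325/562111488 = 0.31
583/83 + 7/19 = 11658/1577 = 7.39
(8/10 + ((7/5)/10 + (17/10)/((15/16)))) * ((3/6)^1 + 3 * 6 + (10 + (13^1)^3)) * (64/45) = 29412208/3375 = 8714.73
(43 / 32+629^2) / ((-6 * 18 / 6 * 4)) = -4220185 / 768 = -5495.03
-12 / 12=-1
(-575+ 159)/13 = -32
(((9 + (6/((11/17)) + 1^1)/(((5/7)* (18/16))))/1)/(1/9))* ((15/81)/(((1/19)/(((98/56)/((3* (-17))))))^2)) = 190740487/12359952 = 15.43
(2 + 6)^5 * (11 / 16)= 22528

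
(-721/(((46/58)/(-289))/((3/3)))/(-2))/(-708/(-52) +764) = -78555113/465014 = -168.93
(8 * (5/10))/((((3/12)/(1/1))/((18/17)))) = 288/17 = 16.94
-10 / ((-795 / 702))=468 / 53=8.83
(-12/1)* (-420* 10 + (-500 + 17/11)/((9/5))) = 1772860/33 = 53723.03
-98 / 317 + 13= 12.69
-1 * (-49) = 49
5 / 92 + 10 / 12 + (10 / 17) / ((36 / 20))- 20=-264425 / 14076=-18.79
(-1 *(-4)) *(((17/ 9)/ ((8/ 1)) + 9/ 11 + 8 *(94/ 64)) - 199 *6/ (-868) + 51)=11202073/ 42966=260.72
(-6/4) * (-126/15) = 63/5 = 12.60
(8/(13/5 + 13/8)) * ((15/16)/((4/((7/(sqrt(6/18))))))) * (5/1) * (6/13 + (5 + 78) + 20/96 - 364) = -76530125 * sqrt(3)/17576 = -7541.77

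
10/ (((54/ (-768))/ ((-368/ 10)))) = 5233.78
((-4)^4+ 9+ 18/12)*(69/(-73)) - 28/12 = -111353/438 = -254.23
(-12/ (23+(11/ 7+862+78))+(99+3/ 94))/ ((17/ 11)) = 86413899/ 1348712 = 64.07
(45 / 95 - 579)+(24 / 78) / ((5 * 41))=-29293604 / 50635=-578.52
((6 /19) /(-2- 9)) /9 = -2 /627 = -0.00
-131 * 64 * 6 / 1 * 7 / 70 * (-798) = 20071296 / 5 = 4014259.20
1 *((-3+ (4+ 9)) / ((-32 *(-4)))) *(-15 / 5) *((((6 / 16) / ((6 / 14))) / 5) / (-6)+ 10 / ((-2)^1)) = 1207 / 1024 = 1.18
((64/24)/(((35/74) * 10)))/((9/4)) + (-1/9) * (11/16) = 0.17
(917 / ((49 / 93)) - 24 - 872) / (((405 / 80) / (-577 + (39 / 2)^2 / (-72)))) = -97124.92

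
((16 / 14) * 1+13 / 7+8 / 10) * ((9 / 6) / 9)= 19 / 30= 0.63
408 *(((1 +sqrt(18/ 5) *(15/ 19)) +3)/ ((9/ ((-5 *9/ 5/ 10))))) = -816/ 5-1836 *sqrt(10)/ 95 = -224.32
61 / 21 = 2.90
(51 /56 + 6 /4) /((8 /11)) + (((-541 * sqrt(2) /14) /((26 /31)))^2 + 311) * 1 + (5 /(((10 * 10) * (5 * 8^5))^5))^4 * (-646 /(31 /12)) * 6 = 227407947892254557964847062157030874233926022268435153566759054379681465361401982344990870732799999999999999999999999999999999999999999999999975927133 /49870447399215913552480598556257236204307890205991378864007401551648385795931427877525913600000000000000000000000000000000000000000000000000000000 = 4559.97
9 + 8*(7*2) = 121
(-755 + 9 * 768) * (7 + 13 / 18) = 855823 / 18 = 47545.72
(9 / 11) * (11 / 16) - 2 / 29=229 / 464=0.49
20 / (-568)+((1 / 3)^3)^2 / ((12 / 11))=-0.03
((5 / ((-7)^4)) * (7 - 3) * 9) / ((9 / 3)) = 60 / 2401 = 0.02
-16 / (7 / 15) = -240 / 7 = -34.29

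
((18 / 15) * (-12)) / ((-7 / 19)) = 1368 / 35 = 39.09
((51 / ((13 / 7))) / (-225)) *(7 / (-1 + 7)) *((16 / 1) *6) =-13328 / 975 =-13.67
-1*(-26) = 26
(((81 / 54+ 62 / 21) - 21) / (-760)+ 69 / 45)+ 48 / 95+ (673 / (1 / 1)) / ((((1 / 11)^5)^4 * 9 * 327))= 4817374343713481109150302147 / 31313520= 153843271012440668093.22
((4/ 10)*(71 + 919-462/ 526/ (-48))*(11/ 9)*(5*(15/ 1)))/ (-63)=-229129835/ 397656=-576.20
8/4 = 2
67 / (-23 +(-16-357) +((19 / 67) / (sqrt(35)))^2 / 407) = -4284368935 / 25322538419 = -0.17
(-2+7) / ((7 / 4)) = 20 / 7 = 2.86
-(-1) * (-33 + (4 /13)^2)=-5561 /169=-32.91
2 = 2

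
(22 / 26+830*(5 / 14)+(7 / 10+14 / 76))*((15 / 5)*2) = 15465504 / 8645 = 1788.95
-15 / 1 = -15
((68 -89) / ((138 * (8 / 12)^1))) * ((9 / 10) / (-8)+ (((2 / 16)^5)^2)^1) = 12683575191 / 493921239040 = 0.03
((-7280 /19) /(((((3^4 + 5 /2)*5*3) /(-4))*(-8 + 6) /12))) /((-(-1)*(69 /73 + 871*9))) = -425152 /453989667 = -0.00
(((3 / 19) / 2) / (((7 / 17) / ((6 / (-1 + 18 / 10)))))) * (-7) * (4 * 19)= -765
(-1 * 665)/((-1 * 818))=665/818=0.81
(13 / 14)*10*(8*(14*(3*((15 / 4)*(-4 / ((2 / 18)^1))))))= -421200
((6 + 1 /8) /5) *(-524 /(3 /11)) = -70609 /30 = -2353.63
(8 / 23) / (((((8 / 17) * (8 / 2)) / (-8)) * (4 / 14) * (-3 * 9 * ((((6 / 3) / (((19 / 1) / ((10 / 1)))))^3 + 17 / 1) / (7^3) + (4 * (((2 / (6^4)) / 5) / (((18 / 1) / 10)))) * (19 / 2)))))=30236090724 / 9384976373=3.22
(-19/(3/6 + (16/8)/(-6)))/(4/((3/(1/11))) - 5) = 3762/161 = 23.37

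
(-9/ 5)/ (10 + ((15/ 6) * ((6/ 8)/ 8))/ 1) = -0.18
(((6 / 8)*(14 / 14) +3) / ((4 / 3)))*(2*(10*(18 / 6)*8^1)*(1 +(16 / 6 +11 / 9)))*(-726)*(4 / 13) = -19166400 / 13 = -1474338.46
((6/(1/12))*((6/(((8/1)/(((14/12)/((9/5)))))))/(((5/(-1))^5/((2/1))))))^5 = -537824/95367431640625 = -0.00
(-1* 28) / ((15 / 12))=-112 / 5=-22.40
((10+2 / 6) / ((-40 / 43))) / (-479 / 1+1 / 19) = 25327 / 1092000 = 0.02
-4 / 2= -2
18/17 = 1.06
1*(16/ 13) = 16/ 13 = 1.23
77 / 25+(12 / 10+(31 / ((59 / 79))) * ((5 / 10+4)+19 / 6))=322.51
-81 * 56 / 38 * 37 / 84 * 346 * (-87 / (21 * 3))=25122.72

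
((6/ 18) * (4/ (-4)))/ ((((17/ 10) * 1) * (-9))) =10/ 459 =0.02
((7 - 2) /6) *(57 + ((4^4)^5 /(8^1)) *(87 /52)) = 4982162064595 /26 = 191621617869.04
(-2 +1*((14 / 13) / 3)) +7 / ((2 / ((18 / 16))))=1433 / 624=2.30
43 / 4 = 10.75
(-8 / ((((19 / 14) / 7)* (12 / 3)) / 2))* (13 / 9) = -5096 / 171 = -29.80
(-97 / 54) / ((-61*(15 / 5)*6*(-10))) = -97 / 592920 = -0.00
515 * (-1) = -515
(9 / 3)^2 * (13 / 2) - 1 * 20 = 77 / 2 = 38.50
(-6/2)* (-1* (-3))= -9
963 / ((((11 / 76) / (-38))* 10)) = -25283.13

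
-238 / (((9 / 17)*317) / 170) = -241.09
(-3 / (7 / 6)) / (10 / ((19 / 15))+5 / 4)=-1368 / 4865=-0.28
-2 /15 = -0.13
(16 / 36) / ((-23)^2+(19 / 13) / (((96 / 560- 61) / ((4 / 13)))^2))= 39832849108 / 47411052002397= 0.00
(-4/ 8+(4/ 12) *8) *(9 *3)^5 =62178597/ 2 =31089298.50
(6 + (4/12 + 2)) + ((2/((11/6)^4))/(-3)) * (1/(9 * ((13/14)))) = 8.33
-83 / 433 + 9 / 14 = 2735 / 6062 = 0.45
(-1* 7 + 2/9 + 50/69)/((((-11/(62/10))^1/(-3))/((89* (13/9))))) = -44941351/34155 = -1315.81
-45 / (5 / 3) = -27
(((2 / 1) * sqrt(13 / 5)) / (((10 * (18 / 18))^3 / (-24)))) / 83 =-0.00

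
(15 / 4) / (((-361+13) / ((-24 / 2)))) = 15 / 116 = 0.13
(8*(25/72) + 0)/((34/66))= 275/51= 5.39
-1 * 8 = -8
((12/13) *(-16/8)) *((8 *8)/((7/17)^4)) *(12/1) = -1539459072/31213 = -49321.09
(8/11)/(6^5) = 1/10692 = 0.00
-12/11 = -1.09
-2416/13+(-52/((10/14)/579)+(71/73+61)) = -200595224/4745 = -42275.07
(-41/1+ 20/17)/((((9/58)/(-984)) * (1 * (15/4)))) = 51516992/765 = 67342.47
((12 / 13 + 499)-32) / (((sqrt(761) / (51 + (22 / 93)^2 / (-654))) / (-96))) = -28077012283936 * sqrt(761) / 9326536713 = -83046.78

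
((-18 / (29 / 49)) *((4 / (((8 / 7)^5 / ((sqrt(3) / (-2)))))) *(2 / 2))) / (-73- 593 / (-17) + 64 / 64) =-1.46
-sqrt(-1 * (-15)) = -sqrt(15) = -3.87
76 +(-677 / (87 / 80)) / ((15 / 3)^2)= 22228 / 435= 51.10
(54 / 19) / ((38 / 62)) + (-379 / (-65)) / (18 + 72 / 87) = 63378011 / 12811890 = 4.95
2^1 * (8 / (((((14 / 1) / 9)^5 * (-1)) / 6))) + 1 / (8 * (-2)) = -2851159 / 268912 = -10.60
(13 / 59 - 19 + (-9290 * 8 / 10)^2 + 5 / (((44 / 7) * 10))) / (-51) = -95592690239 / 88264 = -1083031.48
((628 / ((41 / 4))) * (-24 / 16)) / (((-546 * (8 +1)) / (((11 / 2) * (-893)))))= -3084422 / 33579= -91.86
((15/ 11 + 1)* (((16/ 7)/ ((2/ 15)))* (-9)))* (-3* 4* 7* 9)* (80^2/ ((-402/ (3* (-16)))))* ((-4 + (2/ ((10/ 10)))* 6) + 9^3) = 155271168000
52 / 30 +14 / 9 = 148 / 45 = 3.29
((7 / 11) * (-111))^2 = 603729 / 121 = 4989.50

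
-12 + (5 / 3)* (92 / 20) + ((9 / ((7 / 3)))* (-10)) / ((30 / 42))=-175 / 3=-58.33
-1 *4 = -4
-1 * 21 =-21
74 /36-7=-89 /18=-4.94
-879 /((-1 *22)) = 879 /22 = 39.95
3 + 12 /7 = 33 /7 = 4.71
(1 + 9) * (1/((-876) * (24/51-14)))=17/20148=0.00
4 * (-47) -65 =-253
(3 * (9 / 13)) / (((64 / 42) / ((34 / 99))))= 1071 / 2288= 0.47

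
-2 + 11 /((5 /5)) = 9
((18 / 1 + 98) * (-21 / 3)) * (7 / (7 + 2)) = -5684 / 9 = -631.56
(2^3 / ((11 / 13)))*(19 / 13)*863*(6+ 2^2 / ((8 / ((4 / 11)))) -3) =4591160 / 121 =37943.47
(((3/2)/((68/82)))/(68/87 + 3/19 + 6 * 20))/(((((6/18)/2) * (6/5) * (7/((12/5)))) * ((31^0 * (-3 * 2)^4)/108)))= 203319/95158588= 0.00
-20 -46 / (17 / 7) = -662 / 17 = -38.94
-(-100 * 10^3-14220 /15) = 100948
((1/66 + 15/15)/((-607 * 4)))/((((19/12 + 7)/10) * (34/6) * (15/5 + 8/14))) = -1407/58457135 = -0.00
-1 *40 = -40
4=4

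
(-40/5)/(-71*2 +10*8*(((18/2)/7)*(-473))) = 28/170777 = 0.00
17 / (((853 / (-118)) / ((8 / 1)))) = -16048 / 853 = -18.81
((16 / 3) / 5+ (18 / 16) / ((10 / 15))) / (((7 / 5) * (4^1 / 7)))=661 / 192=3.44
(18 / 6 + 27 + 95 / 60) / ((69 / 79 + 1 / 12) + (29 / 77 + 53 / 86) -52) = -99134651 / 157099429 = -0.63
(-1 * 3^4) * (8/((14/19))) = -6156/7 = -879.43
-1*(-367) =367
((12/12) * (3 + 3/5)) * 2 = 36/5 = 7.20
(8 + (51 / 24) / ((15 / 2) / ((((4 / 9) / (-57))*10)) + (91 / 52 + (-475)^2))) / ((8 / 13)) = 187641649 / 14433956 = 13.00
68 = 68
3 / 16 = 0.19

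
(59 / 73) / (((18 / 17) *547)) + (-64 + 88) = 17251195 / 718758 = 24.00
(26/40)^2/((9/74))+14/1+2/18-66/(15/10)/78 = 132763/7800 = 17.02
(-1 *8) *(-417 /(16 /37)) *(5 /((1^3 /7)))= 540015 /2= 270007.50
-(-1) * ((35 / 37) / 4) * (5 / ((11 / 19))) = 3325 / 1628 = 2.04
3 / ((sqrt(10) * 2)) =0.47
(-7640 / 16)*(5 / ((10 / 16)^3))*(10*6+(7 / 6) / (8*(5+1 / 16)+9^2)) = -2139053312 / 3645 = -586845.90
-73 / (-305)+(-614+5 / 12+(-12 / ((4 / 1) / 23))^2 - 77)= 4070.66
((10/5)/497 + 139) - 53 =86.00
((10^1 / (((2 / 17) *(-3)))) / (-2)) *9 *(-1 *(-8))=1020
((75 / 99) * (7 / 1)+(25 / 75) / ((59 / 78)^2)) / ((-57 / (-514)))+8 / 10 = 1763765474 / 32738805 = 53.87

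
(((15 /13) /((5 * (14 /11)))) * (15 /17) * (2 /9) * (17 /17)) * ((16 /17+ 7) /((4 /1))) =7425 /105196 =0.07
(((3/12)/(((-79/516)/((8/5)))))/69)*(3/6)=-172/9085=-0.02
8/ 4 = 2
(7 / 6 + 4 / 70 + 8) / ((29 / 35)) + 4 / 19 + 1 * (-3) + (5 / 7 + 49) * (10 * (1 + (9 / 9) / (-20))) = 11122703 / 23142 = 480.63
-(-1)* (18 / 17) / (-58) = -9 / 493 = -0.02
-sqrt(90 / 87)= -sqrt(870) / 29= -1.02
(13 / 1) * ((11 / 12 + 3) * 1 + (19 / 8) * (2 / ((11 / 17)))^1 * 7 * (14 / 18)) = 112957 / 198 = 570.49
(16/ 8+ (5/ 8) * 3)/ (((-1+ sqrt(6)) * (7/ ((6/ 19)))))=0.12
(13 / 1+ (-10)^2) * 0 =0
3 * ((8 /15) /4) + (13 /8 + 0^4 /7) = 81 /40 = 2.02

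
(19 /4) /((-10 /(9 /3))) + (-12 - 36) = -1977 /40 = -49.42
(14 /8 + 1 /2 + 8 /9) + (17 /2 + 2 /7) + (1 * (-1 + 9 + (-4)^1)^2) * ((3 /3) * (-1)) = -1027 /252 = -4.08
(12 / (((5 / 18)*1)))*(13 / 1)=2808 / 5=561.60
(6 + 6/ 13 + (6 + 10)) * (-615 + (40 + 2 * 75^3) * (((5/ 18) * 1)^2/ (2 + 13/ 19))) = 28516573270/ 53703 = 531005.22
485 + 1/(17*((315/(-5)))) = 519434/1071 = 485.00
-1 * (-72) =72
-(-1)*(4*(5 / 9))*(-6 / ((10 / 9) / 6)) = -72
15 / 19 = 0.79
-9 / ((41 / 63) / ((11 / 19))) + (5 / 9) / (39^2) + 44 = 383829766 / 10663731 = 35.99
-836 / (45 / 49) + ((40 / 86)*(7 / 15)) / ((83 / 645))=-3393712 / 3735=-908.62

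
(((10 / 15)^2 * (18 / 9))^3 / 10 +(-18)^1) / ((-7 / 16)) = 1045664 / 25515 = 40.98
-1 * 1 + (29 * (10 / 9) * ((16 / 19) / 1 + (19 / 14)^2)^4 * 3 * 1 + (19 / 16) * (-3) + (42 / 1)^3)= 22819392931390543465 / 288489458350464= 79099.57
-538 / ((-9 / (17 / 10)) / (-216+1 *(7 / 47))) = -9278617 / 423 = -21935.26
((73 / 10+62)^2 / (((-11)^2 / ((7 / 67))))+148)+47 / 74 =37874621 / 247900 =152.78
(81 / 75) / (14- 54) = -27 / 1000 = -0.03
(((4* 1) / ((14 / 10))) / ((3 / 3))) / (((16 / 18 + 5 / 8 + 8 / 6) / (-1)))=-288 / 287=-1.00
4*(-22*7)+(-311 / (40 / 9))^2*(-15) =-23700323 / 320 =-74063.51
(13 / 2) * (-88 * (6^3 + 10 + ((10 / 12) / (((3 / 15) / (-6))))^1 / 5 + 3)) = -128128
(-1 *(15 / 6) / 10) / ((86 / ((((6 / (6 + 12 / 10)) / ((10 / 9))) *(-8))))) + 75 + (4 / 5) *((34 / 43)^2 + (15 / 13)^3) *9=7359131973 / 81245060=90.58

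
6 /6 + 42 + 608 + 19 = 670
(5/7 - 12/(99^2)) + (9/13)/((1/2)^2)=1035275/297297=3.48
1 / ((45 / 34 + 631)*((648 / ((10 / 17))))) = 5 / 3482838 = 0.00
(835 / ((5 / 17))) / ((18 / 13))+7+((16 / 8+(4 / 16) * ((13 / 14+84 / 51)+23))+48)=18110891 / 8568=2113.78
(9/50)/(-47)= -9/2350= -0.00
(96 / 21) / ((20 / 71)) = 16.23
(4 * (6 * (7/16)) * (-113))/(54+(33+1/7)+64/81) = -1345491/99716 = -13.49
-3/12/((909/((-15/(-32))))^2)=-25/376049664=-0.00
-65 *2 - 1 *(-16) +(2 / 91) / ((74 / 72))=-383766 / 3367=-113.98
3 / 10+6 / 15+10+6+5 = 217 / 10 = 21.70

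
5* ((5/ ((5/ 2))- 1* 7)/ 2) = -25/ 2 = -12.50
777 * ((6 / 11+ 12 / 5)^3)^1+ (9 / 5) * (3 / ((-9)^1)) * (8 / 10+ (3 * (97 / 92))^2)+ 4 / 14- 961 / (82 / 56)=7756856917077753 / 404152826000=19192.88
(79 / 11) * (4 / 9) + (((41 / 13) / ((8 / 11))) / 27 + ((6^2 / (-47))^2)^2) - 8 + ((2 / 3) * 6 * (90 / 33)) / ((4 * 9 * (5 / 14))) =-3.45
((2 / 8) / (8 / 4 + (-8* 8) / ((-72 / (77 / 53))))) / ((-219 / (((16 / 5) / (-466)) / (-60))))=-53 / 1335206500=-0.00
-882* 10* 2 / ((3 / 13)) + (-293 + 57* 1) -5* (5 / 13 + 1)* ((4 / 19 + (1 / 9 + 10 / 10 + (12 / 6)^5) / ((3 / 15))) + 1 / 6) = -19222717 / 247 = -77824.77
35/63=5/9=0.56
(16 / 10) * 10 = 16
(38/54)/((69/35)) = 0.36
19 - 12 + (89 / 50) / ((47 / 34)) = 9738 / 1175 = 8.29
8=8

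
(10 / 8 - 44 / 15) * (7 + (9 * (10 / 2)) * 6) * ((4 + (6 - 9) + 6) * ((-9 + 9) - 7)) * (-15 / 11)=-1370873 / 44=-31156.20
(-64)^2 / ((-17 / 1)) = -4096 / 17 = -240.94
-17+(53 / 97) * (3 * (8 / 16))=-3139 / 194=-16.18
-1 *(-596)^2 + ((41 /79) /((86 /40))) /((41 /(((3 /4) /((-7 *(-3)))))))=-8446681259 /23779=-355216.00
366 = 366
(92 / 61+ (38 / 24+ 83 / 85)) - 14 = -9.93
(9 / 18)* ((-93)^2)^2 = 74805201 / 2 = 37402600.50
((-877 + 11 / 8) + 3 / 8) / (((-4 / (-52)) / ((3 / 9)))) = -15171 / 4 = -3792.75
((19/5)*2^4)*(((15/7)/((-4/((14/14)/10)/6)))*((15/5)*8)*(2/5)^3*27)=-3545856/4375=-810.48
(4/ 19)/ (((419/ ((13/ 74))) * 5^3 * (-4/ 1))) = -13/ 73639250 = -0.00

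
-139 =-139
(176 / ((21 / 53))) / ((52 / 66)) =51304 / 91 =563.78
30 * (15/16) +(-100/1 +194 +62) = 1473/8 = 184.12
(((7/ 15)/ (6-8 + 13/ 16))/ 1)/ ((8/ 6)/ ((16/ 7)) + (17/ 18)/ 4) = -2688/ 5605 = -0.48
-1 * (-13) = 13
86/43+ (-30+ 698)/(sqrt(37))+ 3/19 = 41/19+ 668* sqrt(37)/37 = 111.98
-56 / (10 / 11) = -308 / 5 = -61.60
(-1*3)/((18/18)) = -3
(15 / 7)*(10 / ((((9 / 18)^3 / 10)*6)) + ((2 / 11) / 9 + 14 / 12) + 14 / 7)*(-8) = -540620 / 231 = -2340.35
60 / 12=5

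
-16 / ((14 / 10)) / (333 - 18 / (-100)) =-4000 / 116613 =-0.03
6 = 6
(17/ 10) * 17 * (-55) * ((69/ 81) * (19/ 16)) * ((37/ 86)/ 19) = -2705329/ 74304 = -36.41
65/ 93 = 0.70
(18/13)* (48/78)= 144/169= 0.85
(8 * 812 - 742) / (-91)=-822 / 13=-63.23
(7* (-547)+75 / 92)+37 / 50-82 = -8991723 / 2300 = -3909.44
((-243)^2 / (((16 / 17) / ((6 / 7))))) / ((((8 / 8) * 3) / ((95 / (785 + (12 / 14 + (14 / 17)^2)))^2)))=588518196261975 / 2250482958152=261.51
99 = 99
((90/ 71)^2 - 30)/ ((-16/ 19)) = 1359735/ 40328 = 33.72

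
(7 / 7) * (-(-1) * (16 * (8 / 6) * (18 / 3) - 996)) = -868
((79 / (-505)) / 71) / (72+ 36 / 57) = -1501 / 49479900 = -0.00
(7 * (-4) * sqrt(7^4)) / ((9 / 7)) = -9604 / 9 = -1067.11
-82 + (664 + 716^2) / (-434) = -274454 / 217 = -1264.76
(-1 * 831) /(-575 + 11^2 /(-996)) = 827676 /572821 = 1.44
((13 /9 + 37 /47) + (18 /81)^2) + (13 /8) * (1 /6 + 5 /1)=650351 /60912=10.68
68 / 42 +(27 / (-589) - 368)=-4532333 / 12369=-366.43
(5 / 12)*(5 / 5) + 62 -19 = 521 / 12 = 43.42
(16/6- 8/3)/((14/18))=0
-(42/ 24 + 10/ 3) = -61/ 12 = -5.08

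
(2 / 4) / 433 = 1 / 866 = 0.00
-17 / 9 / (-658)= 17 / 5922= 0.00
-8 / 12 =-2 / 3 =-0.67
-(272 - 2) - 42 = -312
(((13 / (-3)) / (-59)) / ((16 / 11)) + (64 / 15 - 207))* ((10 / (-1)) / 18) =956663 / 8496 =112.60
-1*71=-71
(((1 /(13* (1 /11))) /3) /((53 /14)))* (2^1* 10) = 3080 /2067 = 1.49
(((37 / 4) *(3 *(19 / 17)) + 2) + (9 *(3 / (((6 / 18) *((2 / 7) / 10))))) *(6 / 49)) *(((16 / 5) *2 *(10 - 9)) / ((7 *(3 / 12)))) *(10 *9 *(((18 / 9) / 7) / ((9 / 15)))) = 59583.88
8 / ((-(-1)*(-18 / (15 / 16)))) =-5 / 12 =-0.42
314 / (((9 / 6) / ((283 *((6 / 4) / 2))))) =44431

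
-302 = -302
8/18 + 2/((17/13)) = 302/153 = 1.97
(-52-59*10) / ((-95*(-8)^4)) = 321 / 194560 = 0.00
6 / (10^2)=3 / 50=0.06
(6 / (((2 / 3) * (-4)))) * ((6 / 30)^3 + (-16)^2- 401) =40779 / 125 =326.23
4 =4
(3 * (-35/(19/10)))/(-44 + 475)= -1050/8189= -0.13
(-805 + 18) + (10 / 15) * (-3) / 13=-10233 / 13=-787.15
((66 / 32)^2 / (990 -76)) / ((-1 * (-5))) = 1089 / 1169920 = 0.00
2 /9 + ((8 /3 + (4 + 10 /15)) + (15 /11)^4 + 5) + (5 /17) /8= 287626733 /17920584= 16.05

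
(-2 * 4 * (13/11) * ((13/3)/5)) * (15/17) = -1352/187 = -7.23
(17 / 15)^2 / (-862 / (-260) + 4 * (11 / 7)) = 52598 / 393165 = 0.13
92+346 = 438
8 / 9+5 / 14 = 157 / 126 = 1.25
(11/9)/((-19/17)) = -187/171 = -1.09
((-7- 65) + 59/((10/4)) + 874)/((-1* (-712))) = 516/445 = 1.16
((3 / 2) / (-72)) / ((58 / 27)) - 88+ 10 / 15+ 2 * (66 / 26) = -2977375 / 36192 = -82.27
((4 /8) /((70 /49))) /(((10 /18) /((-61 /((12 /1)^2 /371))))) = -158417 /1600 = -99.01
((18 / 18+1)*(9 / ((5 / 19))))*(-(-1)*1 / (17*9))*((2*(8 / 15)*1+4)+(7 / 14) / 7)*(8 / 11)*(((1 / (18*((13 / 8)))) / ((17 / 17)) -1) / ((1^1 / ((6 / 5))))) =-2851216 / 1472625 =-1.94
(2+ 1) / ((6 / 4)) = 2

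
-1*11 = -11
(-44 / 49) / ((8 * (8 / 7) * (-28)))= 0.00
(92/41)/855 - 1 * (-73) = 2559107/35055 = 73.00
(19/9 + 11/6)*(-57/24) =-1349/144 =-9.37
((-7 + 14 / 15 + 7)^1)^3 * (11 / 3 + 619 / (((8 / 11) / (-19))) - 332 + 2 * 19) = -135512783 / 10125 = -13383.98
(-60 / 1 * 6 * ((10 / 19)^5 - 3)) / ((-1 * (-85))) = 527637384 / 42093683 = 12.53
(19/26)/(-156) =-19/4056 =-0.00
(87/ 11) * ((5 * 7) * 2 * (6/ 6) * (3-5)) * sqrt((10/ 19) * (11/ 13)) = -738.93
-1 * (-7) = 7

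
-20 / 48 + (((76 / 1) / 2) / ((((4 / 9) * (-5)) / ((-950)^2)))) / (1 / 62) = -11481966005 / 12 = -956830500.42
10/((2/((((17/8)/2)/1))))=85/16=5.31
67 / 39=1.72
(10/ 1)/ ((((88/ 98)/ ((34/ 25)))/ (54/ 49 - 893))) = -67541/ 5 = -13508.20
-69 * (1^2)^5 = -69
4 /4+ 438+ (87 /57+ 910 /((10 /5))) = 17015 /19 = 895.53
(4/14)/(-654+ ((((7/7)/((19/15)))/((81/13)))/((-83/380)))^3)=-11254483521/25769202279569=-0.00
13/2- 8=-3/2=-1.50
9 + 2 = 11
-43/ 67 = -0.64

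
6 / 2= 3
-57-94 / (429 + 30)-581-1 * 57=-319099 / 459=-695.20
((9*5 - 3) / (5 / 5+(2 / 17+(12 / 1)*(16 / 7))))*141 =704718 / 3397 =207.45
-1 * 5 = -5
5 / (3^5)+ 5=1220 / 243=5.02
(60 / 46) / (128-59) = 10 / 529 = 0.02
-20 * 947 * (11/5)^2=-458348/5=-91669.60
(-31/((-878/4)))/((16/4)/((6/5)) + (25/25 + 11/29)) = 0.03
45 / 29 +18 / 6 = 132 / 29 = 4.55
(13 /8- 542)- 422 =-7699 /8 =-962.38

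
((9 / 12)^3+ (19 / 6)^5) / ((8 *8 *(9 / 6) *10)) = 4958759 / 14929920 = 0.33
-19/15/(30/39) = -1.65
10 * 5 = 50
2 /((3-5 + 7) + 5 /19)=19 /50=0.38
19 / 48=0.40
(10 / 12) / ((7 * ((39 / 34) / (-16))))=-1360 / 819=-1.66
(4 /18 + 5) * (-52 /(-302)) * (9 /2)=611 /151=4.05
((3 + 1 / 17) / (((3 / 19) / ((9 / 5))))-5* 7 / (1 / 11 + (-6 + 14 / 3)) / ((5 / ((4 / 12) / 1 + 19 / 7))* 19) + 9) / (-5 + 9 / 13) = -5505929 / 529720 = -10.39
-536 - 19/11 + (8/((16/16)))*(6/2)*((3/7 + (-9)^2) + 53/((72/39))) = 162128/77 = 2105.56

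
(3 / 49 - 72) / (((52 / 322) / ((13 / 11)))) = -81075 / 154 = -526.46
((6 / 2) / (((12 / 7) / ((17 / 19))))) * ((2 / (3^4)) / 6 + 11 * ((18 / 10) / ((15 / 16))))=15271151 / 461700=33.08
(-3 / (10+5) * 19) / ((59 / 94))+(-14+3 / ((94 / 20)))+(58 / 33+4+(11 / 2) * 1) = -8.16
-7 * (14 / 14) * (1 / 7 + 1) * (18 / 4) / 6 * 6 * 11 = -396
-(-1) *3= 3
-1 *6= -6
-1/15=-0.07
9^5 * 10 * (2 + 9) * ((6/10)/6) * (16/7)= 10392624/7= 1484660.57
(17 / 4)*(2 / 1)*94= 799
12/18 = 2/3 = 0.67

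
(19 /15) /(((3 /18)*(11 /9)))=342 /55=6.22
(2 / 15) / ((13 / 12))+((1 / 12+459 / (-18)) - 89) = -89149 / 780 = -114.29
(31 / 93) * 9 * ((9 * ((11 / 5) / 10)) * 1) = 297 / 50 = 5.94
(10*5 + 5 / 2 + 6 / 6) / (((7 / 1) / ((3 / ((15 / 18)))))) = 963 / 35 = 27.51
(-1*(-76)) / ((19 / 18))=72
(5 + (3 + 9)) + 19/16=18.19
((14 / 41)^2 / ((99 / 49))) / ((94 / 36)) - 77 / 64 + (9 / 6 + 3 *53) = 8861469327 / 55620928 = 159.32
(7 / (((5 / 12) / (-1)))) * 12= -201.60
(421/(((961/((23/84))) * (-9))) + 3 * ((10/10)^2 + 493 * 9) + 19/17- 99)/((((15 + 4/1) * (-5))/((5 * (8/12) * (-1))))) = 163229091173/351997002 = 463.72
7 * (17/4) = 119/4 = 29.75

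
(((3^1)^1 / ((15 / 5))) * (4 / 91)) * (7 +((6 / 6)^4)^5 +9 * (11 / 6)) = 14 / 13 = 1.08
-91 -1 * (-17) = -74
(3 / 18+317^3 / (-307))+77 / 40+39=-103721.17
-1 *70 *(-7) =490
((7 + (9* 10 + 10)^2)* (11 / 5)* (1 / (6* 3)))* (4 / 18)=110077 / 405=271.80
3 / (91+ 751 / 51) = 153 / 5392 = 0.03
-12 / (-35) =12 / 35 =0.34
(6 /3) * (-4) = -8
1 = 1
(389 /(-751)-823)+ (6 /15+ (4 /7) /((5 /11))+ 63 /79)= -1704950393 /2076515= -821.06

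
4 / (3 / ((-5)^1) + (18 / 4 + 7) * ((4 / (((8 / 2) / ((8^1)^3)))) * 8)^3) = 20 / 3951369912317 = 0.00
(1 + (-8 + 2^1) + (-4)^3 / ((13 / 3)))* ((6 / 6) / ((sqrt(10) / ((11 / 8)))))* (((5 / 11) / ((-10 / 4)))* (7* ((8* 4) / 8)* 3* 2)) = 262.57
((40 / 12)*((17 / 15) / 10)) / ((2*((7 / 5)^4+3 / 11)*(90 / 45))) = 23375 / 1018296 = 0.02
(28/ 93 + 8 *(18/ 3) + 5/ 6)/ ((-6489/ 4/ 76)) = -1389128/ 603477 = -2.30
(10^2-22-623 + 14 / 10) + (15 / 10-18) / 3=-5491 / 10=-549.10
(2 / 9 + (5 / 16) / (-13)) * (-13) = -371 / 144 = -2.58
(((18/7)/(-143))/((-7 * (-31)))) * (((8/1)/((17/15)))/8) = -270/3692689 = -0.00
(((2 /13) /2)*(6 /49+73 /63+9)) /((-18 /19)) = -43073 /51597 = -0.83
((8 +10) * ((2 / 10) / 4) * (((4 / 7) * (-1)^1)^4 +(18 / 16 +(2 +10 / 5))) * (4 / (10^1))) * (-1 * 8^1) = -904401 / 60025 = -15.07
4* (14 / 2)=28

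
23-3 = 20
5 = 5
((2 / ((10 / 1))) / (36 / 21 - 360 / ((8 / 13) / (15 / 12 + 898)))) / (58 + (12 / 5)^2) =-70 / 11739544599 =-0.00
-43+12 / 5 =-203 / 5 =-40.60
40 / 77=0.52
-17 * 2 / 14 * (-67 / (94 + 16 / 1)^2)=1139 / 84700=0.01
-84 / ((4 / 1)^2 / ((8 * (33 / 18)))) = -77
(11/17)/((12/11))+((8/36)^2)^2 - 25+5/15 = -10739269/446148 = -24.07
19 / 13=1.46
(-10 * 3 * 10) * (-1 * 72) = 21600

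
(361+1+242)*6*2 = 7248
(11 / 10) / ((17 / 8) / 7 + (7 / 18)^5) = 72748368 / 20664905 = 3.52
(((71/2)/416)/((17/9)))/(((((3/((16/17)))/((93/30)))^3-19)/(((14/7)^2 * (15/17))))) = -9137495520/1026508102061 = -0.01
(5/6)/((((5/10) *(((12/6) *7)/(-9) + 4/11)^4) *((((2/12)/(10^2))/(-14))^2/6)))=4236228404100000/12117361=349599917.35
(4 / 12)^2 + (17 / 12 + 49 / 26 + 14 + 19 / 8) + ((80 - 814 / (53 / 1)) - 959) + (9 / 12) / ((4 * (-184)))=-15965964667 / 18255744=-874.57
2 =2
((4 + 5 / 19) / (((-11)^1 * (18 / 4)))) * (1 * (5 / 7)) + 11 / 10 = 15193 / 14630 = 1.04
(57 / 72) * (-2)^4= 38 / 3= 12.67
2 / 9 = 0.22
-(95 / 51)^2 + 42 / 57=-135061 / 49419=-2.73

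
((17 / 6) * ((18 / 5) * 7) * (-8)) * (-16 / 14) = 3264 / 5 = 652.80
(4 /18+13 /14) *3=3.45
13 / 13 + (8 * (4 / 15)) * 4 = 143 / 15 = 9.53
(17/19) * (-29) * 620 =-305660/19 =-16087.37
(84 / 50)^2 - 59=-35111 / 625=-56.18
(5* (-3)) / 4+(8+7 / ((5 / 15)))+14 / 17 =1773 / 68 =26.07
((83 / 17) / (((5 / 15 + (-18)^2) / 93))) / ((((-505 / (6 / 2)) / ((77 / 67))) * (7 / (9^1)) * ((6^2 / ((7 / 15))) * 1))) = -254727 / 1599042100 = -0.00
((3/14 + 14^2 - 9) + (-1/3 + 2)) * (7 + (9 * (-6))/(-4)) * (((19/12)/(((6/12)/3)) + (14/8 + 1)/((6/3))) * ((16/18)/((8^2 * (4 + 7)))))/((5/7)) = 9432337/126720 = 74.43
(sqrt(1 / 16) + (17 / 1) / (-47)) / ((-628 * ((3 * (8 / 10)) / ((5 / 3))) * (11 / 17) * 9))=2975 / 140260032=0.00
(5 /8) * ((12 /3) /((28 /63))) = 45 /8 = 5.62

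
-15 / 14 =-1.07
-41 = -41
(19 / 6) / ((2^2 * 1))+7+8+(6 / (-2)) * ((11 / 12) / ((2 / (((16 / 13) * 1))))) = 4399 / 312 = 14.10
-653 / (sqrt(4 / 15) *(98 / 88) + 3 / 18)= 1185195 / 3299- 1055901 *sqrt(15) / 3299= -880.36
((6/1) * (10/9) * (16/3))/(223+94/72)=256/1615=0.16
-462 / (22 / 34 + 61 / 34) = -189.25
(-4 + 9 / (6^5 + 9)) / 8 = -3459 / 6920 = -0.50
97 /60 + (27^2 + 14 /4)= 44047 /60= 734.12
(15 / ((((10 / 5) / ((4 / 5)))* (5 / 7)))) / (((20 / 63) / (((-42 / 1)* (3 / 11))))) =-83349 / 275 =-303.09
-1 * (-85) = 85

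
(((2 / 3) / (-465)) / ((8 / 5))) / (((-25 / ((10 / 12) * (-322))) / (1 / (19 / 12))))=-161 / 26505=-0.01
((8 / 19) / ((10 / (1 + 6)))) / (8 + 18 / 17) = 34 / 1045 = 0.03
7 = 7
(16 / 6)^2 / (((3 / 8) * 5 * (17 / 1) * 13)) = 512 / 29835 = 0.02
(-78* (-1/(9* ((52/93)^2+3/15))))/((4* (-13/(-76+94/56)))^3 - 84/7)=-1688784520956195/1164494811275222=-1.45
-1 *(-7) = 7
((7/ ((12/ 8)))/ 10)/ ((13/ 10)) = 14/ 39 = 0.36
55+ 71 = 126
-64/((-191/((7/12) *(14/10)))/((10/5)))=1568/2865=0.55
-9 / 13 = -0.69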